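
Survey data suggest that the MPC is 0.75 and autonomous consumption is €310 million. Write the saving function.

S = -310 + 0.25Y

S = Y − C = Y − (310 + 0.75Y) = -310 + (1 − 0.75)Y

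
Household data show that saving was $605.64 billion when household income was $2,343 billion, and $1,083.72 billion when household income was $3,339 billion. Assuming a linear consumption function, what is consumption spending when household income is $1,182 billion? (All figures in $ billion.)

MPS = ΔS/ΔY = (1083.72 − 605.64)/(3339 − 2343) = 478.08/996 = 0.48
MPC = 1 − MPS = 0.52
Autonomous saving = 605.64 − 0.48(2343) = -519, so a = 519
C = 519 + 0.52(1182) = 519 + 614.64 = 1133.64

C = 1133.64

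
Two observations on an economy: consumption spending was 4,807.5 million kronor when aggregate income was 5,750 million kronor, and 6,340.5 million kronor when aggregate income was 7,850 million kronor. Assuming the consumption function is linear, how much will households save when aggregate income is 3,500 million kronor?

S = 335

MPC = (6340.5 − 4807.5)/(7850 − 5750) = 1533/2100 = 0.73
a = 4807.5 − 0.73(5750) = 4807.5 − 4197.5 = 610
C = 610 + 0.73(3500) = 3165
S = 3500 − 3165 = 335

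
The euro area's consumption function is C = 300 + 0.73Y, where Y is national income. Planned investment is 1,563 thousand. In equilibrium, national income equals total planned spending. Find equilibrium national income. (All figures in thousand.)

Y = 6900

Y = C + I = 300 + 0.73Y + 1563
Y − 0.73Y = 1863
0.27Y = 1863, so Y = 1863/0.27 = 6900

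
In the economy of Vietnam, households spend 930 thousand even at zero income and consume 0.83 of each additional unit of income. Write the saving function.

S = Y − C = Y − (930 + 0.83Y) = -930 + (1 − 0.83)Y

S = -930 + 0.17Y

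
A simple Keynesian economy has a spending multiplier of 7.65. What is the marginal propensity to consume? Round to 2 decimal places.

MPC = 0.87

k = 1/(1 − MPC), so 1 − MPC = 1/k = 1/7.65 = 0.1307
MPC = 1 − 0.1307 = 0.87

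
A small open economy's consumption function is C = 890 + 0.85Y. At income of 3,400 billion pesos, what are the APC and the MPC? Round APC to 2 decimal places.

MPC = 0.85 (the slope of the consumption function)
C = 890 + 0.85(3400) = 3780, so APC = 3780/3400 = 1.11

APC = 1.11; MPC = 0.85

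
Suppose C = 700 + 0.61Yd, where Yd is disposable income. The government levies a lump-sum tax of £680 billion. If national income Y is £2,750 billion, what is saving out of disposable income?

S = 107.3

Yd = Y − T = 2750 − 680 = 2070
C = 700 + 0.61(2070) = 700 + 1262.7 = 1962.7
S = Yd − C = 2070 − 1962.7 = 107.3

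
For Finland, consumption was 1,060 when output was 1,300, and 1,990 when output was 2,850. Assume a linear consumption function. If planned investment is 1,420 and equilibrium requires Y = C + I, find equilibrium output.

Y = 4250

MPC = (1990 − 1060)/(2850 − 1300) = 930/1550 = 0.6
a = 1060 − 0.6(1300) = 280
Equilibrium: Y = 280 + 0.6Y + 1420
0.4Y = 1700, so Y = 1700/0.4 = 4250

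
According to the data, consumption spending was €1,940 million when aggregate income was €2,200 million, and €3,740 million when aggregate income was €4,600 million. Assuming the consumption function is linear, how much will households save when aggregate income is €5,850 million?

MPC = (3740 − 1940)/(4600 − 2200) = 1800/2400 = 0.75
a = 1940 − 0.75(2200) = 1940 − 1650 = 290
C = 290 + 0.75(5850) = 4677.5
S = 5850 − 4677.5 = 1172.5

S = 1172.5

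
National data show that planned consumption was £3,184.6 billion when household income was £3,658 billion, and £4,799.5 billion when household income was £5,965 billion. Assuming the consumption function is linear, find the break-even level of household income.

Y = 2080

MPC = (4799.5 − 3184.6)/(5965 − 3658) = 1614.9/2307 = 0.7
a = 3184.6 − 0.7(3658) = 3184.6 − 2560.6 = 624
Break-even: Y = a/(1−MPC) = 624/0.3 = 2080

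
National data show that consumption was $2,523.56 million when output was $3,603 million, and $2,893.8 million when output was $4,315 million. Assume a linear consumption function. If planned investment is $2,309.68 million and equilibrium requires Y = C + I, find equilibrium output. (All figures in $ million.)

MPC = (2893.8 − 2523.56)/(4315 − 3603) = 370.24/712 = 0.52
a = 2523.56 − 0.52(3603) = 650
Equilibrium: Y = 650 + 0.52Y + 2309.68
0.48Y = 2959.68, so Y = 2959.68/0.48 = 6166

Y = 6166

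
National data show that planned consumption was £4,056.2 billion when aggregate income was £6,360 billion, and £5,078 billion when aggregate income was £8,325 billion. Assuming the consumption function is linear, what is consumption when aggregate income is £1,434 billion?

C = 1494.68

MPC = (5078 − 4056.2)/(8325 − 6360) = 1021.8/1965 = 0.52
a = 4056.2 − 0.52(6360) = 4056.2 − 3307.2 = 749
C = 749 + 0.52(1434) = 749 + 745.68 = 1494.68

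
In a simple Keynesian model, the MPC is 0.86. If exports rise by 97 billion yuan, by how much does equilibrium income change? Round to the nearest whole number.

ΔY ≈ 693

The multiplier is 1/(1 − MPC) = 1/0.14.
ΔY = 97/0.14 = 692.86 ≈ 693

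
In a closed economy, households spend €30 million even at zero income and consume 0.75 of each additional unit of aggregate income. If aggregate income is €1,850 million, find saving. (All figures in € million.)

C = 30 + 0.75(1850) = 30 + 1387.5 = 1417.5
S = Y − C = 1850 − 1417.5 = 432.5

S = 432.5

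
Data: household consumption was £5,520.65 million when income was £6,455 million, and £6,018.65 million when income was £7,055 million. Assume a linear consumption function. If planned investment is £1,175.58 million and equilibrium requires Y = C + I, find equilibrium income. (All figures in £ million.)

Y = 7874

MPC = (6018.65 − 5520.65)/(7055 − 6455) = 498/600 = 0.83
a = 5520.65 − 0.83(6455) = 163
Equilibrium: Y = 163 + 0.83Y + 1175.58
0.17Y = 1338.58, so Y = 1338.58/0.17 = 7874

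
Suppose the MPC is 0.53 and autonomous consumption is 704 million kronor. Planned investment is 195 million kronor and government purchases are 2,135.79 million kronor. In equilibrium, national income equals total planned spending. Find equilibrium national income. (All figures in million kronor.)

Y = 6457

Y = C + I + G = 704 + 0.53Y + 195 + 2135.79
Y − 0.53Y = 3034.79
0.47Y = 3034.79, so Y = 3034.79/0.47 = 6457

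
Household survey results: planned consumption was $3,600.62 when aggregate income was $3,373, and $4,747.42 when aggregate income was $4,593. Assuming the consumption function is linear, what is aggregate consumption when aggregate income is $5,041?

C = 5168.54

MPC = (4747.42 − 3600.62)/(4593 − 3373) = 1146.8/1220 = 0.94
a = 3600.62 − 0.94(3373) = 3600.62 − 3170.62 = 430
C = 430 + 0.94(5041) = 430 + 4738.54 = 5168.54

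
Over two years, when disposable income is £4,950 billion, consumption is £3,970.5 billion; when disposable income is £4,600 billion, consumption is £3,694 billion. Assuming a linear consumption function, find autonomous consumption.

MPC = ΔC/ΔY = (3970.5 − 3694)/(4950 − 4600) = 276.5/350 = 0.79
a = C − MPC·Y = 3694 − 0.79(4600) = 3694 − 3634 = 60

a = 60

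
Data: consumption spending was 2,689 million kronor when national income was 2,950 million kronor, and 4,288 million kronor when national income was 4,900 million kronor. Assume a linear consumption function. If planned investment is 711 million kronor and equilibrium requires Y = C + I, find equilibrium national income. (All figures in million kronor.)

Y = 5450

MPC = (4288 − 2689)/(4900 − 2950) = 1599/1950 = 0.82
a = 2689 − 0.82(2950) = 270
Equilibrium: Y = 270 + 0.82Y + 711
0.18Y = 981, so Y = 981/0.18 = 5450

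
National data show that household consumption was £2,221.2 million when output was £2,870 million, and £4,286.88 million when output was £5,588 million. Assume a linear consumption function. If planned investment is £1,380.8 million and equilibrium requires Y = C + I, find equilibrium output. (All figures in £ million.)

Y = 5920

MPC = (4286.88 − 2221.2)/(5588 − 2870) = 2065.68/2718 = 0.76
a = 2221.2 − 0.76(2870) = 40
Equilibrium: Y = 40 + 0.76Y + 1380.8
0.24Y = 1420.8, so Y = 1420.8/0.24 = 5920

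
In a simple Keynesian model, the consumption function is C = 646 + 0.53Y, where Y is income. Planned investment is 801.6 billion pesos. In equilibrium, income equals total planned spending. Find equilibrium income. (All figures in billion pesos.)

Y = C + I = 646 + 0.53Y + 801.6
Y − 0.53Y = 1447.6
0.47Y = 1447.6, so Y = 1447.6/0.47 = 3080

Y = 3080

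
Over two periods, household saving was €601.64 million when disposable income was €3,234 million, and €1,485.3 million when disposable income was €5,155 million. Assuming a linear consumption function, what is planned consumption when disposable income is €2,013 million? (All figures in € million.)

C = 1973.02

MPS = ΔS/ΔY = (1485.3 − 601.64)/(5155 − 3234) = 883.66/1921 = 0.46
MPC = 1 − MPS = 0.54
Autonomous saving = 601.64 − 0.46(3234) = -886, so a = 886
C = 886 + 0.54(2013) = 886 + 1087.02 = 1973.02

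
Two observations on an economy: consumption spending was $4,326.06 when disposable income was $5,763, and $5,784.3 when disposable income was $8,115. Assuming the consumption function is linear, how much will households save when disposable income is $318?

MPC = (5784.3 − 4326.06)/(8115 − 5763) = 1458.24/2352 = 0.62
a = 4326.06 − 0.62(5763) = 4326.06 − 3573.06 = 753
C = 753 + 0.62(318) = 950.16
S = 318 − 950.16 = -632.16

S = -632.16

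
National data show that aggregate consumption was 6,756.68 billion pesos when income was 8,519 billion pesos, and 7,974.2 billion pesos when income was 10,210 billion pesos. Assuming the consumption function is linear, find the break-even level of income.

MPC = (7974.2 − 6756.68)/(10210 − 8519) = 1217.52/1691 = 0.72
a = 6756.68 − 0.72(8519) = 6756.68 − 6133.68 = 623
Break-even: Y = a/(1−MPC) = 623/0.28 = 2225

Y = 2225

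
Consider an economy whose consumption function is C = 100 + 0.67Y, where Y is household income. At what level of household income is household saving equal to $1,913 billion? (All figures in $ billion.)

S = Y − C = -100 + 0.33Y
-100 + 0.33Y = 1913, so 0.33Y = 2013 and Y = 6100

Y = 6100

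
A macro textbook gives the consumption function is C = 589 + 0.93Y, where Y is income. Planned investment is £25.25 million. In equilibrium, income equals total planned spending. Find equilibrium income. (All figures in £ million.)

Y = 8775

Y = C + I = 589 + 0.93Y + 25.25
Y − 0.93Y = 614.25
0.07Y = 614.25, so Y = 614.25/0.07 = 8775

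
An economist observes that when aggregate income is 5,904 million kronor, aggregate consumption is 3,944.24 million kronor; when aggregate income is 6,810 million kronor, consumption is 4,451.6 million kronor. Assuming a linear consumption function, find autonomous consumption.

a = 638

MPC = ΔC/ΔY = (4451.6 − 3944.24)/(6810 − 5904) = 507.36/906 = 0.56
a = C − MPC·Y = 3944.24 − 0.56(5904) = 3944.24 − 3306.24 = 638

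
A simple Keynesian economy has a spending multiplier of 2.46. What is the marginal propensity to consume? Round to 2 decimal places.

k = 1/(1 − MPC), so 1 − MPC = 1/k = 1/2.46 = 0.4065
MPC = 1 − 0.4065 = 0.59

MPC = 0.59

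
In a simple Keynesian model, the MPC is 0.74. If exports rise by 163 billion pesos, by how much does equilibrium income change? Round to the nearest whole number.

ΔY ≈ 627

The multiplier is 1/(1 − MPC) = 1/0.26.
ΔY = 163/0.26 = 626.92 ≈ 627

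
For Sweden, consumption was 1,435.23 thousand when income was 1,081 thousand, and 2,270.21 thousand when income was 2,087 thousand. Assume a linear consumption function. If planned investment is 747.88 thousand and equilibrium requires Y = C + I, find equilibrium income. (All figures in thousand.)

Y = 7564

MPC = (2270.21 − 1435.23)/(2087 − 1081) = 834.98/1006 = 0.83
a = 1435.23 − 0.83(1081) = 538
Equilibrium: Y = 538 + 0.83Y + 747.88
0.17Y = 1285.88, so Y = 1285.88/0.17 = 7564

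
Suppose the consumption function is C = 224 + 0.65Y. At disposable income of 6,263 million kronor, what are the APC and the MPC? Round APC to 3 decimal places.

APC = 0.686; MPC = 0.65

MPC = 0.65 (the slope of the consumption function)
C = 224 + 0.65(6263) = 4294.95, so APC = 4294.95/6263 = 0.686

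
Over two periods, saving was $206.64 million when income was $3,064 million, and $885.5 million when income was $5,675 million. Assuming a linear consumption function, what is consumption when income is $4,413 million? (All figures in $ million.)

C = 3855.62

MPS = ΔS/ΔY = (885.5 − 206.64)/(5675 − 3064) = 678.86/2611 = 0.26
MPC = 1 − MPS = 0.74
Autonomous saving = 206.64 − 0.26(3064) = -590, so a = 590
C = 590 + 0.74(4413) = 590 + 3265.62 = 3855.62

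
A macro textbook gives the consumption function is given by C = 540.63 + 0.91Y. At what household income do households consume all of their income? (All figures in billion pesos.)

Y = 6007

At break-even, C = Y: 540.63 + 0.91Y = Y
0.09Y = 540.63, so Y = 540.63/0.09 = 6007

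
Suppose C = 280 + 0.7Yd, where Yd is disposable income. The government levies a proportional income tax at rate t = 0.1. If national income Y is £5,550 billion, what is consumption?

C = 3776.5

Yd = (1 − 0.1)(5550) = 0.9(5550) = 4995
C = 280 + 0.7(4995) = 280 + 3496.5 = 3776.5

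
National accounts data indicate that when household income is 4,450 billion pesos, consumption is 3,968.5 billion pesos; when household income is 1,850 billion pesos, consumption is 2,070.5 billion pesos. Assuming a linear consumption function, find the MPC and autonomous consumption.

MPC = 0.73; a = 720

MPC = ΔC/ΔY = (3968.5 − 2070.5)/(4450 − 1850) = 1898/2600 = 0.73
a = C − MPC·Y = 2070.5 − 0.73(1850) = 2070.5 − 1350.5 = 720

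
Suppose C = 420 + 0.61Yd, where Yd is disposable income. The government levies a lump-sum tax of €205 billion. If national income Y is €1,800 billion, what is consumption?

C = 1392.95

Yd = Y − T = 1800 − 205 = 1595
C = 420 + 0.61(1595) = 420 + 972.95 = 1392.95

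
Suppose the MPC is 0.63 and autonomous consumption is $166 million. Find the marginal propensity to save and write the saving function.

MPS = 1 − MPC = 1 − 0.63 = 0.37
S = Y − C = -166 + 0.37Y

MPS = 0.37; S = -166 + 0.37Y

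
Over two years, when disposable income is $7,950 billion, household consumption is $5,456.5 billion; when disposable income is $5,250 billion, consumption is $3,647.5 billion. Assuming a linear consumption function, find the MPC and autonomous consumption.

MPC = 0.67; a = 130

MPC = ΔC/ΔY = (5456.5 − 3647.5)/(7950 − 5250) = 1809/2700 = 0.67
a = C − MPC·Y = 3647.5 − 0.67(5250) = 3647.5 − 3517.5 = 130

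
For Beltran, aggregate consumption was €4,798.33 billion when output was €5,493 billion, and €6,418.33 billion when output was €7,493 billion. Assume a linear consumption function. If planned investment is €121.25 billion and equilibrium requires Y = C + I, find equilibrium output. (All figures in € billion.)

Y = 2475

MPC = (6418.33 − 4798.33)/(7493 − 5493) = 1620/2000 = 0.81
a = 4798.33 − 0.81(5493) = 349
Equilibrium: Y = 349 + 0.81Y + 121.25
0.19Y = 470.25, so Y = 470.25/0.19 = 2475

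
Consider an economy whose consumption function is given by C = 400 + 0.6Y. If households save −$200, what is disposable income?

Y = 500

S = Y − C = -400 + 0.4Y
-400 + 0.4Y = -200, so 0.4Y = 200 and Y = 500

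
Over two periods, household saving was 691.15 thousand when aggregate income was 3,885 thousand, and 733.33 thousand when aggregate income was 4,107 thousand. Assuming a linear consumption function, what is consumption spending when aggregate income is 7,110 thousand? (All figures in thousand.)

MPS = ΔS/ΔY = (733.33 − 691.15)/(4107 − 3885) = 42.18/222 = 0.19
MPC = 1 − MPS = 0.81
Autonomous saving = 691.15 − 0.19(3885) = -47, so a = 47
C = 47 + 0.81(7110) = 47 + 5759.1 = 5806.1

C = 5806.1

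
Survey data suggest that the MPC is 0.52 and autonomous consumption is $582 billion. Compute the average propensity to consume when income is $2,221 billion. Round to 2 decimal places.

C = 582 + 0.52(2221) = 1736.92
APC = C/Y = 1736.92/2221 = 0.78

APC = 0.78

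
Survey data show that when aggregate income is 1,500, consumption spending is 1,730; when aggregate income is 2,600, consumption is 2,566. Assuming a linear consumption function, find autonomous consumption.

MPC = ΔC/ΔY = (2566 − 1730)/(2600 − 1500) = 836/1100 = 0.76
a = C − MPC·Y = 1730 − 0.76(1500) = 1730 − 1140 = 590

a = 590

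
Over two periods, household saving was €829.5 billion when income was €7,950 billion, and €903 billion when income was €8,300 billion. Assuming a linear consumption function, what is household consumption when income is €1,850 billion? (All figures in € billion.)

MPS = ΔS/ΔY = (903 − 829.5)/(8300 − 7950) = 73.5/350 = 0.21
MPC = 1 − MPS = 0.79
Autonomous saving = 829.5 − 0.21(7950) = -840, so a = 840
C = 840 + 0.79(1850) = 840 + 1461.5 = 2301.5

C = 2301.5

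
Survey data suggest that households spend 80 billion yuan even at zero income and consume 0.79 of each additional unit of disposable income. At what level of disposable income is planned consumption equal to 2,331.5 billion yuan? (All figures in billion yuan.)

80 + 0.79Y = 2331.5
0.79Y = 2251.5, so Y = 2251.5/0.79 = 2850

Y = 2850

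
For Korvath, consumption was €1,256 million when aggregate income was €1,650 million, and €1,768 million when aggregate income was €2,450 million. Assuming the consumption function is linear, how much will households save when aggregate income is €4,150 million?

MPC = (1768 − 1256)/(2450 − 1650) = 512/800 = 0.64
a = 1256 − 0.64(1650) = 1256 − 1056 = 200
C = 200 + 0.64(4150) = 2856
S = 4150 − 2856 = 1294

S = 1294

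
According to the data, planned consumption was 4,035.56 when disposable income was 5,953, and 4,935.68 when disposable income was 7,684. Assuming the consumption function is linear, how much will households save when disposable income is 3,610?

MPC = (4935.68 − 4035.56)/(7684 − 5953) = 900.12/1731 = 0.52
a = 4035.56 − 0.52(5953) = 4035.56 − 3095.56 = 940
C = 940 + 0.52(3610) = 2817.2
S = 3610 − 2817.2 = 792.8

S = 792.8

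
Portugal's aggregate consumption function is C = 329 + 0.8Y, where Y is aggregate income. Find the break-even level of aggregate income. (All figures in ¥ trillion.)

Y = 1645

At break-even, C = Y: 329 + 0.8Y = Y
0.2Y = 329, so Y = 329/0.2 = 1645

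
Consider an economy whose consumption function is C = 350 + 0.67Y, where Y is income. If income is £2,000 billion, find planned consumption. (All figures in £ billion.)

C = 1690

C = 350 + 0.67(2000) = 350 + 1340 = 1690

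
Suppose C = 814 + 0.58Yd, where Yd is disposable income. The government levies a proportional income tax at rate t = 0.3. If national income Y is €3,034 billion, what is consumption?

Yd = (1 − 0.3)(3034) = 0.7(3034) = 2123.8
C = 814 + 0.58(2123.8) = 814 + 1231.804 = 2045.804

C = 2045.804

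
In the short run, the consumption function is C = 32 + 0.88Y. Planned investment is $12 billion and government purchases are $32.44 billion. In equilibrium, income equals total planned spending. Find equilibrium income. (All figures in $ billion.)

Y = C + I + G = 32 + 0.88Y + 12 + 32.44
Y − 0.88Y = 76.44
0.12Y = 76.44, so Y = 76.44/0.12 = 637

Y = 637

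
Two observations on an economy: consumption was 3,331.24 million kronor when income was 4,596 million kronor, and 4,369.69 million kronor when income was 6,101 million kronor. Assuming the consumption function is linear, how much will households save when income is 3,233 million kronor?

S = 842.23

MPC = (4369.69 − 3331.24)/(6101 − 4596) = 1038.45/1505 = 0.69
a = 3331.24 − 0.69(4596) = 3331.24 − 3171.24 = 160
C = 160 + 0.69(3233) = 2390.77
S = 3233 − 2390.77 = 842.23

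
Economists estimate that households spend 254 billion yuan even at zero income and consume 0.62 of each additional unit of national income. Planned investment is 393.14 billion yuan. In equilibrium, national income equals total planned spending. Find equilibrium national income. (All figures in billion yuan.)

Y = 1703

Y = C + I = 254 + 0.62Y + 393.14
Y − 0.62Y = 647.14
0.38Y = 647.14, so Y = 647.14/0.38 = 1703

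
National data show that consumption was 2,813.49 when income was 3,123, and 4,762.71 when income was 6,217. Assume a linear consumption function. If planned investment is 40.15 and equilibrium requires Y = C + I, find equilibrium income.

MPC = (4762.71 − 2813.49)/(6217 − 3123) = 1949.22/3094 = 0.63
a = 2813.49 − 0.63(3123) = 846
Equilibrium: Y = 846 + 0.63Y + 40.15
0.37Y = 886.15, so Y = 886.15/0.37 = 2395

Y = 2395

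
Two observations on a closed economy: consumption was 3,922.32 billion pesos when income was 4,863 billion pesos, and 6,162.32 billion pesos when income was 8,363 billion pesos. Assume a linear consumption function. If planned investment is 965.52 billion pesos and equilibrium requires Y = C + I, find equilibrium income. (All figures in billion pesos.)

MPC = (6162.32 − 3922.32)/(8363 − 4863) = 2240/3500 = 0.64
a = 3922.32 − 0.64(4863) = 810
Equilibrium: Y = 810 + 0.64Y + 965.52
0.36Y = 1775.52, so Y = 1775.52/0.36 = 4932

Y = 4932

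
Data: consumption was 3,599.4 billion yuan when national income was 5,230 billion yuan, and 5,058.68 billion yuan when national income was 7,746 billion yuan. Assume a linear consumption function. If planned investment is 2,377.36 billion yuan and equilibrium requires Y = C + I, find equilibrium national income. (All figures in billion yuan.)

MPC = (5058.68 − 3599.4)/(7746 − 5230) = 1459.28/2516 = 0.58
a = 3599.4 − 0.58(5230) = 566
Equilibrium: Y = 566 + 0.58Y + 2377.36
0.42Y = 2943.36, so Y = 2943.36/0.42 = 7008

Y = 7008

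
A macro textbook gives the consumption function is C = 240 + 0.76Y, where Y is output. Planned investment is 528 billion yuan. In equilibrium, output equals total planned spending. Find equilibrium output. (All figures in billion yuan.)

Y = 3200

Y = C + I = 240 + 0.76Y + 528
Y − 0.76Y = 768
0.24Y = 768, so Y = 768/0.24 = 3200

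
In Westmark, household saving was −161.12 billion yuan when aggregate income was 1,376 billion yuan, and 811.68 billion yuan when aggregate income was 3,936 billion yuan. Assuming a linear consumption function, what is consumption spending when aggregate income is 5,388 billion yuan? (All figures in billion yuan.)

MPS = ΔS/ΔY = (811.68 − (-161.12))/(3936 − 1376) = 972.8/2560 = 0.38
MPC = 1 − MPS = 0.62
Autonomous saving = -161.12 − 0.38(1376) = -684, so a = 684
C = 684 + 0.62(5388) = 684 + 3340.56 = 4024.56

C = 4024.56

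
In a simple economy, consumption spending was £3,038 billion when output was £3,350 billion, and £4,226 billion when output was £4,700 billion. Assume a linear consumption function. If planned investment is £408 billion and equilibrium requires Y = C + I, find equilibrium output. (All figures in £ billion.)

Y = 4150

MPC = (4226 − 3038)/(4700 − 3350) = 1188/1350 = 0.88
a = 3038 − 0.88(3350) = 90
Equilibrium: Y = 90 + 0.88Y + 408
0.12Y = 498, so Y = 498/0.12 = 4150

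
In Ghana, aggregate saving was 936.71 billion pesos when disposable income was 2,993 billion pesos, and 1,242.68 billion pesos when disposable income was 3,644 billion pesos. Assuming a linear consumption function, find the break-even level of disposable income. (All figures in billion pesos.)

Y = 1000

MPS = ΔS/ΔY = (1242.68 − 936.71)/(3644 − 2993) = 305.97/651 = 0.47
MPC = 1 − MPS = 0.53
From S(2993) = 936.71: −a + 0.47(2993) = 936.71, so a = 1406.71 − 936.71 = 470
Break-even (S = 0): Y = a/MPS = 470/0.47 = 1000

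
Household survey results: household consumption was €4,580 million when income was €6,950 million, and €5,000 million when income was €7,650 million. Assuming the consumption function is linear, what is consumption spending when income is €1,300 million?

MPC = (5000 − 4580)/(7650 − 6950) = 420/700 = 0.6
a = 4580 − 0.6(6950) = 4580 − 4170 = 410
C = 410 + 0.6(1300) = 410 + 780 = 1190

C = 1190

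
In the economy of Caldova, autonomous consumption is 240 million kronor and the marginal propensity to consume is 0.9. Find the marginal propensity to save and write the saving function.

MPS = 1 − MPC = 1 − 0.9 = 0.1
S = Y − C = -240 + 0.1Y

MPS = 0.1; S = -240 + 0.1Y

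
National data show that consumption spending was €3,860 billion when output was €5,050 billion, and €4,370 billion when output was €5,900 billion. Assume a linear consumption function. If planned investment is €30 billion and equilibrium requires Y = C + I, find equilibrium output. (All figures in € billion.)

MPC = (4370 − 3860)/(5900 − 5050) = 510/850 = 0.6
a = 3860 − 0.6(5050) = 830
Equilibrium: Y = 830 + 0.6Y + 30
0.4Y = 860, so Y = 860/0.4 = 2150

Y = 2150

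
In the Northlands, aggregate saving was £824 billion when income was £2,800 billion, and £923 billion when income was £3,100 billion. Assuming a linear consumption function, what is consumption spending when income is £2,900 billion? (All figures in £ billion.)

MPS = ΔS/ΔY = (923 − 824)/(3100 − 2800) = 99/300 = 0.33
MPC = 1 − MPS = 0.67
Autonomous saving = 824 − 0.33(2800) = -100, so a = 100
C = 100 + 0.67(2900) = 100 + 1943 = 2043

C = 2043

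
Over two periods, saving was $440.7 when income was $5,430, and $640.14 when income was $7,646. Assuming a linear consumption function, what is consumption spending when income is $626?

MPS = ΔS/ΔY = (640.14 − 440.7)/(7646 − 5430) = 199.44/2216 = 0.09
MPC = 1 − MPS = 0.91
Autonomous saving = 440.7 − 0.09(5430) = -48, so a = 48
C = 48 + 0.91(626) = 48 + 569.66 = 617.66

C = 617.66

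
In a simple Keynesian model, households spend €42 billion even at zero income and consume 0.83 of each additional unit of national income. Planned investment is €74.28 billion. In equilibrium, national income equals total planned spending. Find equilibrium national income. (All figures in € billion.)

Y = C + I = 42 + 0.83Y + 74.28
Y − 0.83Y = 116.28
0.17Y = 116.28, so Y = 116.28/0.17 = 684

Y = 684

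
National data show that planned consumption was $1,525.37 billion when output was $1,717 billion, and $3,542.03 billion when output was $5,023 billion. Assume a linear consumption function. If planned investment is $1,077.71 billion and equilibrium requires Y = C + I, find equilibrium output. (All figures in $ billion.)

MPC = (3542.03 − 1525.37)/(5023 − 1717) = 2016.66/3306 = 0.61
a = 1525.37 − 0.61(1717) = 478
Equilibrium: Y = 478 + 0.61Y + 1077.71
0.39Y = 1555.71, so Y = 1555.71/0.39 = 3989

Y = 3989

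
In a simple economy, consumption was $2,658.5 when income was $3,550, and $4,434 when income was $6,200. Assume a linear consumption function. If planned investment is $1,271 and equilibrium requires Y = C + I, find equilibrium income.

Y = 4700

MPC = (4434 − 2658.5)/(6200 − 3550) = 1775.5/2650 = 0.67
a = 2658.5 − 0.67(3550) = 280
Equilibrium: Y = 280 + 0.67Y + 1271
0.33Y = 1551, so Y = 1551/0.33 = 4700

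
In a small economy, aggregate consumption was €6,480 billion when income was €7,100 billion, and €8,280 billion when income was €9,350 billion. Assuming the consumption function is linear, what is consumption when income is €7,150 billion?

MPC = (8280 − 6480)/(9350 − 7100) = 1800/2250 = 0.8
a = 6480 − 0.8(7100) = 6480 − 5680 = 800
C = 800 + 0.8(7150) = 800 + 5720 = 6520

C = 6520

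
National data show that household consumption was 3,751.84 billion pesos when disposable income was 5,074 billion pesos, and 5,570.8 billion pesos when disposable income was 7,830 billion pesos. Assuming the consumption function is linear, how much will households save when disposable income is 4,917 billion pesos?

S = 1268.78

MPC = (5570.8 − 3751.84)/(7830 − 5074) = 1818.96/2756 = 0.66
a = 3751.84 − 0.66(5074) = 3751.84 − 3348.84 = 403
C = 403 + 0.66(4917) = 3648.22
S = 4917 − 3648.22 = 1268.78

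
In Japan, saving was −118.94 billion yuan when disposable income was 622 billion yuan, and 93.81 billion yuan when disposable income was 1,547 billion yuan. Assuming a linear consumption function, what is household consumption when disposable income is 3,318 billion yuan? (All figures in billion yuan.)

C = 2816.86

MPS = ΔS/ΔY = (93.81 − (-118.94))/(1547 − 622) = 212.75/925 = 0.23
MPC = 1 − MPS = 0.77
Autonomous saving = -118.94 − 0.23(622) = -262, so a = 262
C = 262 + 0.77(3318) = 262 + 2554.86 = 2816.86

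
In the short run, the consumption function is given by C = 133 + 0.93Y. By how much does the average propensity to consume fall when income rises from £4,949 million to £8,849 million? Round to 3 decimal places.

At Y = 4949: C = 133 + 0.93(4949) = 4735.57, APC = 4735.57/4949 = 0.9569
At Y = 8849: C = 8362.57, APC = 8362.57/8849 = 0.9450
Fall in APC = 0.9569 − 0.9450 = 0.0119 ≈ 0.012

ΔAPC = 0.012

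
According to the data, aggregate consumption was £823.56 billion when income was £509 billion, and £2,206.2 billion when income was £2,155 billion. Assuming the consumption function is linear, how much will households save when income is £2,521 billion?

MPC = (2206.2 − 823.56)/(2155 − 509) = 1382.64/1646 = 0.84
a = 823.56 − 0.84(509) = 823.56 − 427.56 = 396
C = 396 + 0.84(2521) = 2513.64
S = 2521 − 2513.64 = 7.36

S = 7.36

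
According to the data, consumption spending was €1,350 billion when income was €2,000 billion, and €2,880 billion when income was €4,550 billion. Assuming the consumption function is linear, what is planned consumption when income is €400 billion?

C = 390

MPC = (2880 − 1350)/(4550 − 2000) = 1530/2550 = 0.6
a = 1350 − 0.6(2000) = 1350 − 1200 = 150
C = 150 + 0.6(400) = 150 + 240 = 390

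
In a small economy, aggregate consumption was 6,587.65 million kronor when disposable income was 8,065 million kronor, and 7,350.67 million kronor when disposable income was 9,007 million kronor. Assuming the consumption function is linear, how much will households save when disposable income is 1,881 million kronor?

S = 302.39

MPC = (7350.67 − 6587.65)/(9007 − 8065) = 763.02/942 = 0.81
a = 6587.65 − 0.81(8065) = 6587.65 − 6532.65 = 55
C = 55 + 0.81(1881) = 1578.61
S = 1881 − 1578.61 = 302.39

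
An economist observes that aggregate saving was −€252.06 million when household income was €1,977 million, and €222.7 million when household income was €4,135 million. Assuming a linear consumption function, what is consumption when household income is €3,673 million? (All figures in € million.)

MPS = ΔS/ΔY = (222.7 − (-252.06))/(4135 − 1977) = 474.76/2158 = 0.22
MPC = 1 − MPS = 0.78
Autonomous saving = -252.06 − 0.22(1977) = -687, so a = 687
C = 687 + 0.78(3673) = 687 + 2864.94 = 3551.94

C = 3551.94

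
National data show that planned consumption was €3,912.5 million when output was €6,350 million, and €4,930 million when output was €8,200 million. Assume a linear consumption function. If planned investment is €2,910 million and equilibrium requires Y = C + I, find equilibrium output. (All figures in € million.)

MPC = (4930 − 3912.5)/(8200 − 6350) = 1017.5/1850 = 0.55
a = 3912.5 − 0.55(6350) = 420
Equilibrium: Y = 420 + 0.55Y + 2910
0.45Y = 3330, so Y = 3330/0.45 = 7400

Y = 7400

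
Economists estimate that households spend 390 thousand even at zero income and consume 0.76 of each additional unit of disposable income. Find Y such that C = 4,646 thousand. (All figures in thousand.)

Y = 5600

390 + 0.76Y = 4646
0.76Y = 4256, so Y = 4256/0.76 = 5600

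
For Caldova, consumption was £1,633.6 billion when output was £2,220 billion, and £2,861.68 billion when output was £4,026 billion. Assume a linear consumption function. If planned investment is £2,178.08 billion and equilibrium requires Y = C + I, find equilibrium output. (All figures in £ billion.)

MPC = (2861.68 − 1633.6)/(4026 − 2220) = 1228.08/1806 = 0.68
a = 1633.6 − 0.68(2220) = 124
Equilibrium: Y = 124 + 0.68Y + 2178.08
0.32Y = 2302.08, so Y = 2302.08/0.32 = 7194

Y = 7194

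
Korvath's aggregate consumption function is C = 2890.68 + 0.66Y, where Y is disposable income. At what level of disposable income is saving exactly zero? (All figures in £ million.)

Y = 8502

At break-even, C = Y: 2890.68 + 0.66Y = Y
0.34Y = 2890.68, so Y = 2890.68/0.34 = 8502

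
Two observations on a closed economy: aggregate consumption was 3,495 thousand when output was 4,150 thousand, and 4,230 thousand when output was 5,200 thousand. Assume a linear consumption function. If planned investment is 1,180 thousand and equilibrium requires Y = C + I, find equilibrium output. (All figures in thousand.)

Y = 5900

MPC = (4230 − 3495)/(5200 − 4150) = 735/1050 = 0.7
a = 3495 − 0.7(4150) = 590
Equilibrium: Y = 590 + 0.7Y + 1180
0.3Y = 1770, so Y = 1770/0.3 = 5900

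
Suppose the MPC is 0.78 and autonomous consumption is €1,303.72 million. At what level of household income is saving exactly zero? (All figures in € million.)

At break-even, C = Y: 1303.72 + 0.78Y = Y
0.22Y = 1303.72, so Y = 1303.72/0.22 = 5926

Y = 5926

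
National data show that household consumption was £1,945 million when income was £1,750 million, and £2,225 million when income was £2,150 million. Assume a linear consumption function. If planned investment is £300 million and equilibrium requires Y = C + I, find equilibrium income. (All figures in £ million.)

Y = 3400

MPC = (2225 − 1945)/(2150 − 1750) = 280/400 = 0.7
a = 1945 − 0.7(1750) = 720
Equilibrium: Y = 720 + 0.7Y + 300
0.3Y = 1020, so Y = 1020/0.3 = 3400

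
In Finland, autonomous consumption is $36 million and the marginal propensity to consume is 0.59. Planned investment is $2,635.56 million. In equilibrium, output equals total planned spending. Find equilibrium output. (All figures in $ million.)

Y = 6516

Y = C + I = 36 + 0.59Y + 2635.56
Y − 0.59Y = 2671.56
0.41Y = 2671.56, so Y = 2671.56/0.41 = 6516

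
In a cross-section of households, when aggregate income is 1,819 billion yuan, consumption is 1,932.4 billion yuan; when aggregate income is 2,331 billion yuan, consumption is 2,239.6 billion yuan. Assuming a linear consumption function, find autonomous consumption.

MPC = ΔC/ΔY = (2239.6 − 1932.4)/(2331 − 1819) = 307.2/512 = 0.6
a = C − MPC·Y = 1932.4 − 0.6(1819) = 1932.4 − 1091.4 = 841

a = 841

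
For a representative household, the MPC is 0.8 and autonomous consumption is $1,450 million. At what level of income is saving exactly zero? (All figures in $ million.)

Y = 7250

At break-even, C = Y: 1450 + 0.8Y = Y
0.2Y = 1450, so Y = 1450/0.2 = 7250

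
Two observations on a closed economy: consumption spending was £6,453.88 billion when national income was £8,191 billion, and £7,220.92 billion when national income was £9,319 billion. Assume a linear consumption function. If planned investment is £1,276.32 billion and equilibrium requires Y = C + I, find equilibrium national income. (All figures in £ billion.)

Y = 6751

MPC = (7220.92 − 6453.88)/(9319 − 8191) = 767.04/1128 = 0.68
a = 6453.88 − 0.68(8191) = 884
Equilibrium: Y = 884 + 0.68Y + 1276.32
0.32Y = 2160.32, so Y = 2160.32/0.32 = 6751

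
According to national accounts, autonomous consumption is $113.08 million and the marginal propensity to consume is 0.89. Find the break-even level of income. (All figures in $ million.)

Y = 1028

At break-even, C = Y: 113.08 + 0.89Y = Y
0.11Y = 113.08, so Y = 113.08/0.11 = 1028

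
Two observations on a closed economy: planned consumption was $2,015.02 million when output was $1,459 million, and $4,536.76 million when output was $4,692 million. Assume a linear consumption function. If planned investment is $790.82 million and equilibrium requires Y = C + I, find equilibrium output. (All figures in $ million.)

Y = 7581

MPC = (4536.76 − 2015.02)/(4692 − 1459) = 2521.74/3233 = 0.78
a = 2015.02 − 0.78(1459) = 877
Equilibrium: Y = 877 + 0.78Y + 790.82
0.22Y = 1667.82, so Y = 1667.82/0.22 = 7581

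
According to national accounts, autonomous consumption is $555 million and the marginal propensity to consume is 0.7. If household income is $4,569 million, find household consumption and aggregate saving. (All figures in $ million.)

C = 555 + 0.7(4569) = 555 + 3198.3 = 3753.3
S = Y − C = 4569 − 3753.3 = 815.7

C = 3753.3; S = 815.7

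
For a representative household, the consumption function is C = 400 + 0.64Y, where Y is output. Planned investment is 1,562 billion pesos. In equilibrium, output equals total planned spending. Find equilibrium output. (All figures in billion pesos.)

Y = C + I = 400 + 0.64Y + 1562
Y − 0.64Y = 1962
0.36Y = 1962, so Y = 1962/0.36 = 5450

Y = 5450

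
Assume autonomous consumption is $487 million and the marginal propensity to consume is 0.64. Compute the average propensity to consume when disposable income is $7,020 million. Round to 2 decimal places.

C = 487 + 0.64(7020) = 4979.8
APC = C/Y = 4979.8/7020 = 0.71

APC = 0.71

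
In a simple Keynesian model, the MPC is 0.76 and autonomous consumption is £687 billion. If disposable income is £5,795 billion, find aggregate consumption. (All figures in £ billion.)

C = 687 + 0.76(5795) = 687 + 4404.2 = 5091.2

C = 5091.2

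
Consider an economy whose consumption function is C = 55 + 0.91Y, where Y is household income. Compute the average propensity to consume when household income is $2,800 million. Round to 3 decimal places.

APC = 0.930

C = 55 + 0.91(2800) = 2603
APC = C/Y = 2603/2800 = 0.930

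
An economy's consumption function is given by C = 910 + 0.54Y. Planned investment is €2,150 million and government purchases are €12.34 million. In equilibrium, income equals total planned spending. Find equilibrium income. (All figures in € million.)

Y = C + I + G = 910 + 0.54Y + 2150 + 12.34
Y − 0.54Y = 3072.34
0.46Y = 3072.34, so Y = 3072.34/0.46 = 6679

Y = 6679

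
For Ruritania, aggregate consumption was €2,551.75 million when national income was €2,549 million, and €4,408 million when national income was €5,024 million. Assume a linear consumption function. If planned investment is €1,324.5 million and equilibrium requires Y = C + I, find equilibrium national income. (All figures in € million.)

Y = 7858

MPC = (4408 − 2551.75)/(5024 − 2549) = 1856.25/2475 = 0.75
a = 2551.75 − 0.75(2549) = 640
Equilibrium: Y = 640 + 0.75Y + 1324.5
0.25Y = 1964.5, so Y = 1964.5/0.25 = 7858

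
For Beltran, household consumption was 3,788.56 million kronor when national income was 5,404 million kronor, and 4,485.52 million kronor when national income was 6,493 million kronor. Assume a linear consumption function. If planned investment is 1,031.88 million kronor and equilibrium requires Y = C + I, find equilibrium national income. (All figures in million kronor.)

Y = 3783

MPC = (4485.52 − 3788.56)/(6493 − 5404) = 696.96/1089 = 0.64
a = 3788.56 − 0.64(5404) = 330
Equilibrium: Y = 330 + 0.64Y + 1031.88
0.36Y = 1361.88, so Y = 1361.88/0.36 = 3783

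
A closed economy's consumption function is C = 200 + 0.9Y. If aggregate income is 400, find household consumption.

C = 200 + 0.9(400) = 200 + 360 = 560

C = 560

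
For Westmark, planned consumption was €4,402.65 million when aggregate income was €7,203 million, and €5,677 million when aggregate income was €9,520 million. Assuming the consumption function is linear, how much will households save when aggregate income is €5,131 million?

MPC = (5677 − 4402.65)/(9520 − 7203) = 1274.35/2317 = 0.55
a = 4402.65 − 0.55(7203) = 4402.65 − 3961.65 = 441
C = 441 + 0.55(5131) = 3263.05
S = 5131 − 3263.05 = 1867.95

S = 1867.95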